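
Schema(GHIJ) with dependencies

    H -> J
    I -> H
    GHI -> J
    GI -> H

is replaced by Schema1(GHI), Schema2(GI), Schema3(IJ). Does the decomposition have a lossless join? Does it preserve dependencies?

lossless but not dependency-preserving

Lossless test (chase): Rows 1 and 2 agree on I; apply I→H and equate their H entries. Rows 1 and 3 agree on I; apply I→H and equate their H entries. Rows 1 and 2 agree on GHI; apply GHI→J and equate their J entries. Rows 1 and 3 agree on H; apply H→J and equate their J entries. Row 1 is now all distinguished symbols — the join is lossless.
Dependency preservation: the restricted closure of {H} across the fragments never reaches {J}, so H → J cannot be enforced without a join — not preserved.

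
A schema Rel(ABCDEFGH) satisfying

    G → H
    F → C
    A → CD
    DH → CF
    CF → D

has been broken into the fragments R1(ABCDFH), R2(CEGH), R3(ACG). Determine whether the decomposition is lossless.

Chase test. Columns are ABCDEFGH; row i has aⱼ where attribute j ∈ Ri, else bᵢⱼ.
Initial tableau (one row per fragment):
  row 1: a1 a2 a3 a4 b15 a6 b17 a8
  row 2: b21 b22 a3 b24 a5 b26 a7 a8
  row 3: a1 b32 a3 b34 b35 b36 a7 b38
Rows 2 and 3 agree on G; apply G→H and equate their H entries.
Rows 1 and 3 agree on A; apply A→CD and equate their CD entries.
Rows 1 and 3 agree on DH; apply DH→CF and equate their CF entries.
No row becomes fully distinguished — the join is lossy.

No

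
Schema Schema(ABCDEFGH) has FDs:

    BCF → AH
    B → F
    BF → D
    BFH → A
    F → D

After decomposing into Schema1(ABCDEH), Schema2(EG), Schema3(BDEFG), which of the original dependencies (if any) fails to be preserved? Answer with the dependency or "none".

BCF → AH: restricted closure across fragments reaches AH.
B → F lies within Schema3.
BF → D lies within Schema3.
BFH → A: restricted closure across fragments reaches A.
F → D lies within Schema3.
Every dependency is enforceable on the fragments, so the decomposition is dependency-preserving.

none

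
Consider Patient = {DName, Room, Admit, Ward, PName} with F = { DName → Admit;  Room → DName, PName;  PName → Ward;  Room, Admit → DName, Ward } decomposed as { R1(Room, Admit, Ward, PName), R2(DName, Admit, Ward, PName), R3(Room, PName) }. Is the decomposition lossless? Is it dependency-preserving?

Lossless test (chase): Rows 1 and 3 agree on Room; apply Room→DName, PName and equate their DName, PName entries. Rows 1 and 3 agree on PName; apply PName→Ward and equate their Ward entries. Rows 1 and 3 agree on DName; apply DName→Admit and equate their Admit entries. No row becomes fully distinguished — the join is lossy.
Dependency preservation: the restricted closure of {Room} across the fragments never reaches {DName, PName}, so Room → DName, PName cannot be enforced without a join — not preserved.

lossy and not dependency-preserving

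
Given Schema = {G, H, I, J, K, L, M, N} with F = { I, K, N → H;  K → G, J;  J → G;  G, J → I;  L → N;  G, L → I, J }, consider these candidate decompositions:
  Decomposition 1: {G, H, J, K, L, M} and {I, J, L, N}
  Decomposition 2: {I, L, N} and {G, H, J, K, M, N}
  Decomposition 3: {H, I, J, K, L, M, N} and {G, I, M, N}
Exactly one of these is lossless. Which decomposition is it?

Decomposition 1

Decomposition 1: common = {J, L}, closure = {G, I, J, L, N} → lossless.
Decomposition 2: common = {N}, closure = {N} → lossy.
Decomposition 3: common = {I, M, N}, closure = {I, M, N} → lossy.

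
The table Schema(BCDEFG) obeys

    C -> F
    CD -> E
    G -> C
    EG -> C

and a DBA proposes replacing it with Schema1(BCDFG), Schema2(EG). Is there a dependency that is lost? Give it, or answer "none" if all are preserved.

CD -> E

Check CD → E: no single fragment contains all of {CDE}, and the restricted closure of {CD} across the fragments never reaches {E}.
C → F is preserved.
G → C is preserved.
EG → C is preserved.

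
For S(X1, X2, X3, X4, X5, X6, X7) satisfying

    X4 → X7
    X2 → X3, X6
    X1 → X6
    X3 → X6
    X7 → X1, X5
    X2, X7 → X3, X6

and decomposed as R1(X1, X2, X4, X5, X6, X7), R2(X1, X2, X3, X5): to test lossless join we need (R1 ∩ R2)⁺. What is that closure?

X1, X2, X3, X5, X6

R1 ∩ R2 = {X1, X2, X5}.
X2 → X3, X6 applies, adding X3, X6
Closure: {X1, X2, X3, X5, X6}.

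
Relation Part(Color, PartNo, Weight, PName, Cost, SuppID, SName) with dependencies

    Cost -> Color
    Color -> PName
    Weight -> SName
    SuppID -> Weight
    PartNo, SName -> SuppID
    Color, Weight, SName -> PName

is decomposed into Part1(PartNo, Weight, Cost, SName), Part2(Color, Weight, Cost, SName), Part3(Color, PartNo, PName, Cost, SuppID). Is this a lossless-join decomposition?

Chase test. Columns are Color, PartNo, Weight, PName, Cost, SuppID, SName; row i has aⱼ where attribute j ∈ Parti, else bᵢⱼ.
Initial tableau (one row per fragment):
  row 1: b11 a2 a3 b14 a5 b16 a7
  row 2: a1 b22 a3 b24 a5 b26 a7
  row 3: a1 a2 b33 a4 a5 a6 b37
Rows 1 and 2 agree on Cost; apply Cost→Color and equate their Color entries.
Rows 1 and 2 agree on Color; apply Color→PName and equate their PName entries.
Rows 1 and 3 agree on Color; apply Color→PName and equate their PName entries.
No row becomes fully distinguished — the join is lossy.

No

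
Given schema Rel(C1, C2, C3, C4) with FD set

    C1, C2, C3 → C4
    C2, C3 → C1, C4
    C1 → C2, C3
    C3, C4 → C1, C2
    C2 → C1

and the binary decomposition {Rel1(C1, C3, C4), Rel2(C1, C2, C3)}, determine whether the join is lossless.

Yes

Common attributes: Rel1 ∩ Rel2 = {C1, C3}.
Closure of {C1, C3}: C1 → C2, C3 applies, adding C2; C1, C2, C3 → C4 applies, adding C4. So (C1, C3)⁺ = {C1, C2, C3, C4}.
This closure contains every attribute of Rel1, so Rel1 ∩ Rel2 → Rel1. The join is lossless.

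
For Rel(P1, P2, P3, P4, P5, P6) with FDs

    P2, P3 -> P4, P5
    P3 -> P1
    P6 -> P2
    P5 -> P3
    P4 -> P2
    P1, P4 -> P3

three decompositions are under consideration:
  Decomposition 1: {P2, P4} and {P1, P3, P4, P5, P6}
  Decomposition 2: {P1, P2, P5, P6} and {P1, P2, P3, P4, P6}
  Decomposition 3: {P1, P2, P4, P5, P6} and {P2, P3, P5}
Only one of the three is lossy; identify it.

Decomposition 1: common = {P4}, closure = {P2, P4} → lossless.
Decomposition 2: common = {P1, P2, P6}, closure = {P1, P2, P6} → lossy.
Decomposition 3: common = {P2, P5}, closure = {P1, P2, P3, P4, P5} → lossless.

Decomposition 2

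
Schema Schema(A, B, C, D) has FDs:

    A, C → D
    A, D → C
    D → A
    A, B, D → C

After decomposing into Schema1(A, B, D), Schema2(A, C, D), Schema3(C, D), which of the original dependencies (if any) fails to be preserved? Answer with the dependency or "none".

none

A, C → D lies within Schema2.
A, D → C lies within Schema2.
D → A lies within Schema1.
A, B, D → C: restricted closure across fragments reaches C.
Every dependency is enforceable on the fragments, so the decomposition is dependency-preserving.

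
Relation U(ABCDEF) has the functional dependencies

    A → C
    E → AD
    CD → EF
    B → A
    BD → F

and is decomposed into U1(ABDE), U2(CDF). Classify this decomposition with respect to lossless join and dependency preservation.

lossy and not dependency-preserving

Lossless test: (D)⁺ = {D}, which is a superkey of neither fragment — lossy.
Dependency preservation: the restricted closure of {A} across the fragments never reaches {C}, so A → C cannot be enforced without a join — not preserved.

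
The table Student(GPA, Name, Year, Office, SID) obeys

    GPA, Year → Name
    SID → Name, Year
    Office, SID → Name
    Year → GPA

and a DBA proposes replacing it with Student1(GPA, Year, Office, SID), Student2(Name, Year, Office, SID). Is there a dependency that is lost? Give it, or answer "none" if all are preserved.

none

GPA, Year → Name: restricted closure across fragments reaches Name.
SID → Name, Year lies within Student2.
Office, SID → Name lies within Student2.
Year → GPA lies within Student1.
Every dependency is enforceable on the fragments, so the decomposition is dependency-preserving.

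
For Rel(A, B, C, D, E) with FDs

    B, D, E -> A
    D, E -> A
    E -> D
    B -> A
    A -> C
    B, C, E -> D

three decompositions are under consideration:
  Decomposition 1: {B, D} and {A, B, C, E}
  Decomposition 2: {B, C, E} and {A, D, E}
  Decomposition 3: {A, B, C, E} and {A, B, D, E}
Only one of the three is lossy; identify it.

Decomposition 1: common = {B}, closure = {A, B, C} → lossy.
Decomposition 2: common = {E}, closure = {A, C, D, E} → lossless.
Decomposition 3: common = {A, B, E}, closure = {A, B, C, D, E} → lossless.

Decomposition 1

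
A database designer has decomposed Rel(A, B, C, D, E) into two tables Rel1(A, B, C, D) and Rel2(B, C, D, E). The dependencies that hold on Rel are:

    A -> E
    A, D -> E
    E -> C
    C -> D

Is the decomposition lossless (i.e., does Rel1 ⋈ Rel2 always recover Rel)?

No

Common attributes: Rel1 ∩ Rel2 = {B, C, D}.
No dependency enlarges {B, C, D}, so (B, C, D)⁺ = {B, C, D}.
The closure contains neither all of Rel1 = {A, B, C, D} nor all of Rel2 = {B, C, D, E}, so the common attributes are not a superkey of either fragment. The join is lossy.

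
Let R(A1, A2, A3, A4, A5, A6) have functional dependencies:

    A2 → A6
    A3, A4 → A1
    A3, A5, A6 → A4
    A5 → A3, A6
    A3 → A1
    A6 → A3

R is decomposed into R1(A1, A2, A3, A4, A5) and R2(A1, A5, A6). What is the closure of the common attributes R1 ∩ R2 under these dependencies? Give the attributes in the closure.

A1, A3, A4, A5, A6

R1 ∩ R2 = {A1, A5}.
A5 → A3, A6 applies, adding A3, A6
A3, A5, A6 → A4 applies, adding A4
Closure: {A1, A3, A4, A5, A6}.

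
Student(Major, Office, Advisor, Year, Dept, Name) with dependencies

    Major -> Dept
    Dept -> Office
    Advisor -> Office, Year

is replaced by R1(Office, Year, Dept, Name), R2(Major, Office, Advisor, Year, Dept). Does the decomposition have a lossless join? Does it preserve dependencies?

lossy but dependency-preserving

Lossless test: (Office, Year, Dept)⁺ = {Office, Year, Dept}, which is a superkey of neither fragment — lossy.
Dependency preservation: every FD's attributes lie within a single fragment, so each can be enforced locally — preserved.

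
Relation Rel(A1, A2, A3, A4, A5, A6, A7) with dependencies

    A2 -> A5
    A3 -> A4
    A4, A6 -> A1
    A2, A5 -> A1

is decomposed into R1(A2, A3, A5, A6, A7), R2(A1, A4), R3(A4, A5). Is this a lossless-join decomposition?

No

Chase test. Columns are A1, A2, A3, A4, A5, A6, A7; row i has aⱼ where attribute j ∈ Ri, else bᵢⱼ.
Initial tableau (one row per fragment):
  row 1: b11 a2 a3 b14 a5 a6 a7
  row 2: a1 b22 b23 a4 b25 b26 b27
  row 3: b31 b32 b33 a4 a5 b36 b37
No row becomes fully distinguished — the join is lossy.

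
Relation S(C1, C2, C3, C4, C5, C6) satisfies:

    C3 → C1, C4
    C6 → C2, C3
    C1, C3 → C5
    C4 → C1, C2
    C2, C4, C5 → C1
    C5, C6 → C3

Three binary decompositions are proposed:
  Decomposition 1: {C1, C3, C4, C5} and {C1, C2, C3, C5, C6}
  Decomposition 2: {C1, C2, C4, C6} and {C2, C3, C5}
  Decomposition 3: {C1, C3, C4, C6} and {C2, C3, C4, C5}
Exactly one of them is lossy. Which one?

Decomposition 1: common = {C1, C3, C5}, closure = {C1, C2, C3, C4, C5} → lossless.
Decomposition 2: common = {C2}, closure = {C2} → lossy.
Decomposition 3: common = {C3, C4}, closure = {C1, C2, C3, C4, C5} → lossless.

Decomposition 2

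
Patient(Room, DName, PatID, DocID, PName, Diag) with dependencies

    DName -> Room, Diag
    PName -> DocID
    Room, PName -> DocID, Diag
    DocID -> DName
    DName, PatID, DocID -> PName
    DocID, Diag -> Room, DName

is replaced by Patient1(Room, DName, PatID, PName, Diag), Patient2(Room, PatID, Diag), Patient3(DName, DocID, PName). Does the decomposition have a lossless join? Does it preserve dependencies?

lossless but not dependency-preserving

Lossless test (chase): Rows 1 and 3 agree on DName; apply DName→Room, Diag and equate their Room, Diag entries. Rows 1 and 3 agree on PName; apply PName→DocID and equate their DocID entries. Row 1 is now all distinguished symbols — the join is lossless.
Dependency preservation: the restricted closure of {DName, PatID, DocID} across the fragments never reaches {PName}, so DName, PatID, DocID → PName cannot be enforced without a join — not preserved.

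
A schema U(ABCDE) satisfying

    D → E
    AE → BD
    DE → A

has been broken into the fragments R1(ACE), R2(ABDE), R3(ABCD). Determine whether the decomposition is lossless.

Yes

Chase test. Columns are ABCDE; row i has aⱼ where attribute j ∈ Ri, else bᵢⱼ.
Initial tableau (one row per fragment):
  row 1: a1 b12 a3 b14 a5
  row 2: a1 a2 b23 a4 a5
  row 3: a1 a2 a3 a4 b35
Rows 2 and 3 agree on D; apply D→E and equate their E entries.
Rows 1 and 2 agree on AE; apply AE→BD and equate their BD entries.
Row 1 is now all distinguished symbols — the join is lossless.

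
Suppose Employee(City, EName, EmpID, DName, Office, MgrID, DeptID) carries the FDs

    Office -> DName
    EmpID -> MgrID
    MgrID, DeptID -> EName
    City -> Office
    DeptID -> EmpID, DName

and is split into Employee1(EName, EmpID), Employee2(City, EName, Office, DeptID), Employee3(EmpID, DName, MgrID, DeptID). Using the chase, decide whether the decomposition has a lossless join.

Yes

Chase test. Columns are City, EName, EmpID, DName, Office, MgrID, DeptID; row i has aⱼ where attribute j ∈ Employeei, else bᵢⱼ.
Initial tableau (one row per fragment):
  row 1: b11 a2 a3 b14 b15 b16 b17
  row 2: a1 a2 b23 b24 a5 b26 a7
  row 3: b31 b32 a3 a4 b35 a6 a7
Rows 1 and 3 agree on EmpID; apply EmpID→MgrID and equate their MgrID entries.
Rows 2 and 3 agree on DeptID; apply DeptID→EmpID, DName and equate their EmpID, DName entries.
Rows 1 and 2 agree on EmpID; apply EmpID→MgrID and equate their MgrID entries.
Rows 2 and 3 agree on MgrID, DeptID; apply MgrID, DeptID→EName and equate their EName entries.
Row 2 is now all distinguished symbols — the join is lossless.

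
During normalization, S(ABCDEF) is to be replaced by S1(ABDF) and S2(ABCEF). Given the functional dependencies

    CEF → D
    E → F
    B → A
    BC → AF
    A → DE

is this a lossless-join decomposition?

Yes

Common attributes: S1 ∩ S2 = {ABF}.
Closure of {ABF}: A → DE applies, adding DE. So (ABF)⁺ = {ABDEF}.
This closure contains every attribute of S1, so S1 ∩ S2 → S1. The join is lossless.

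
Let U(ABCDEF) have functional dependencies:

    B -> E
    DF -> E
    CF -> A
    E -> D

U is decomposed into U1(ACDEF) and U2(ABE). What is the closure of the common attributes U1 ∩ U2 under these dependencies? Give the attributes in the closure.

U1 ∩ U2 = {AE}.
E → D applies, adding D
Closure: {ADE}.

ADE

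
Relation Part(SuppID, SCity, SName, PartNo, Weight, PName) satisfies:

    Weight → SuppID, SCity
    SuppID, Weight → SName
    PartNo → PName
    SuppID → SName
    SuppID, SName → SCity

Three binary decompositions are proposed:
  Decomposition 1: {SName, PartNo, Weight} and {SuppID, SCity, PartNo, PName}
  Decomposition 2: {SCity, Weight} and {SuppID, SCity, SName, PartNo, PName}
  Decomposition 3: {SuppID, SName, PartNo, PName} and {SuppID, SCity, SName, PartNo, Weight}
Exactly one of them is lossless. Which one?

Decomposition 1: common = {PartNo}, closure = {PartNo, PName} → lossy.
Decomposition 2: common = {SCity}, closure = {SCity} → lossy.
Decomposition 3: common = {SuppID, SName, PartNo}, closure = {SuppID, SCity, SName, PartNo, PName} → lossless.

Decomposition 3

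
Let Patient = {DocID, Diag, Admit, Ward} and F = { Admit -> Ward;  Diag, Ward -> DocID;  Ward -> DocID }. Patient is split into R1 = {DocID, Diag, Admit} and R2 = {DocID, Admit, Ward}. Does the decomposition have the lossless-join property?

Yes

Common attributes: R1 ∩ R2 = {DocID, Admit}.
Closure of {DocID, Admit}: Admit → Ward applies, adding Ward. So (DocID, Admit)⁺ = {DocID, Admit, Ward}.
This closure contains every attribute of R2, so R1 ∩ R2 → R2. The join is lossless.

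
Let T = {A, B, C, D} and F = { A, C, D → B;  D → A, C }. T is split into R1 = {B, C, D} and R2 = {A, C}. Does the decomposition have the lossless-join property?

No

Common attributes: R1 ∩ R2 = {C}.
No dependency enlarges {C}, so (C)⁺ = {C}.
The closure contains neither all of R1 = {B, C, D} nor all of R2 = {A, C}, so the common attributes are not a superkey of either fragment. The join is lossy.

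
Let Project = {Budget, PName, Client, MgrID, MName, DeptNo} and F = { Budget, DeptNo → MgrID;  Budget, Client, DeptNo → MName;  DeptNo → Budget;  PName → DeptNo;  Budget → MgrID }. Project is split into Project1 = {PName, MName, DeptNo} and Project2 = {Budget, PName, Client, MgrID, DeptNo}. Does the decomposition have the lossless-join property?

Common attributes: Project1 ∩ Project2 = {PName, DeptNo}.
Closure of {PName, DeptNo}: DeptNo → Budget applies, adding Budget; Budget → MgrID applies, adding MgrID. So (PName, DeptNo)⁺ = {Budget, PName, MgrID, DeptNo}.
The closure contains neither all of Project1 = {PName, MName, DeptNo} nor all of Project2 = {Budget, PName, Client, MgrID, DeptNo}, so the common attributes are not a superkey of either fragment. The join is lossy.

No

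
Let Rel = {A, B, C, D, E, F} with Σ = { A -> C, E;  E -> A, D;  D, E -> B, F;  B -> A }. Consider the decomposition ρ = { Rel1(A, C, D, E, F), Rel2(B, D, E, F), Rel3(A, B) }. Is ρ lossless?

Yes

Chase test. Columns are A, B, C, D, E, F; row i has aⱼ where attribute j ∈ Reli, else bᵢⱼ.
Initial tableau (one row per fragment):
  row 1: a1 b12 a3 a4 a5 a6
  row 2: b21 a2 b23 a4 a5 a6
  row 3: a1 a2 b33 b34 b35 b36
Rows 1 and 3 agree on A; apply A→C, E and equate their C, E entries.
Rows 1 and 2 agree on E; apply E→A, D and equate their A, D entries.
Rows 1 and 3 agree on E; apply E→A, D and equate their A, D entries.
Rows 1 and 2 agree on D, E; apply D, E→B, F and equate their B, F entries.
Rows 1 and 3 agree on D, E; apply D, E→B, F and equate their B, F entries.
Rows 1 and 2 agree on A; apply A→C, E and equate their C, E entries.
Row 1 is now all distinguished symbols — the join is lossless.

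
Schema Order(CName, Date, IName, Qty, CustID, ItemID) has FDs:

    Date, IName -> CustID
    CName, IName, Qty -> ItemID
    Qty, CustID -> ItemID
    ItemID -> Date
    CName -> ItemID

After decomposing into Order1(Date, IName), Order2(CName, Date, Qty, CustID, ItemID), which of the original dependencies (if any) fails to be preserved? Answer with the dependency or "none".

Date, IName -> CustID

Check Date, IName → CustID: no single fragment contains all of {Date, IName, CustID}, and the restricted closure of {Date, IName} across the fragments never reaches {CustID}.
CName, IName, Qty → ItemID is preserved.
Qty, CustID → ItemID is preserved.
ItemID → Date is preserved.
CName → ItemID is preserved.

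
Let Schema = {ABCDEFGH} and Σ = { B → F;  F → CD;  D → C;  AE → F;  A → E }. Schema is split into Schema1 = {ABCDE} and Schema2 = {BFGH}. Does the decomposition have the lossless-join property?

No

Common attributes: Schema1 ∩ Schema2 = {B}.
Closure of {B}: B → F applies, adding F; F → CD applies, adding CD. So (B)⁺ = {BCDF}.
The closure contains neither all of Schema1 = {ABCDE} nor all of Schema2 = {BFGH}, so the common attributes are not a superkey of either fragment. The join is lossy.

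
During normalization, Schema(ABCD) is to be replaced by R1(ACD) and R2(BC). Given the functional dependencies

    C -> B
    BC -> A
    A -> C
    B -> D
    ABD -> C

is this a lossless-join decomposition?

Common attributes: R1 ∩ R2 = {C}.
Closure of {C}: C → B applies, adding B; BC → A applies, adding A; B → D applies, adding D. So (C)⁺ = {ABCD}.
This closure contains every attribute of R1, so R1 ∩ R2 → R1. The join is lossless.

Yes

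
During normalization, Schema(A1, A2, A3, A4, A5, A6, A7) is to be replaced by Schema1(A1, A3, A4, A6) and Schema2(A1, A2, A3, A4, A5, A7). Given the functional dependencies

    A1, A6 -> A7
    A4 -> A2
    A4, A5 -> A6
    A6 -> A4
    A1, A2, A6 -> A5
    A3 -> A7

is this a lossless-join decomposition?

No

Common attributes: Schema1 ∩ Schema2 = {A1, A3, A4}.
Closure of {A1, A3, A4}: A4 → A2 applies, adding A2; A3 → A7 applies, adding A7. So (A1, A3, A4)⁺ = {A1, A2, A3, A4, A7}.
The closure contains neither all of Schema1 = {A1, A3, A4, A6} nor all of Schema2 = {A1, A2, A3, A4, A5, A7}, so the common attributes are not a superkey of either fragment. The join is lossy.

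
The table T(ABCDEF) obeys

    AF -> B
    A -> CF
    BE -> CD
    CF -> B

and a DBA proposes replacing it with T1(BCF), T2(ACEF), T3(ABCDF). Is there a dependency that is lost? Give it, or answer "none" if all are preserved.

BE -> CD

Check BE → CD: no single fragment contains all of {BCDE}, and the restricted closure of {BE} across the fragments never reaches {CD}.
AF → B is preserved.
A → CF is preserved.
CF → B is preserved.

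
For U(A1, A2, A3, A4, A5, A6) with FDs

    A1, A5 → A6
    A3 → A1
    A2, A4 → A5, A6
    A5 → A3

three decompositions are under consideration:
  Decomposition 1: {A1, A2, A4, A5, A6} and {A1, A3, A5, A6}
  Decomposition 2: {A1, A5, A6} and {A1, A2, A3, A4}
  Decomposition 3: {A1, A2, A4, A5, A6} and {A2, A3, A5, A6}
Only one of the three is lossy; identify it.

Decomposition 2

Decomposition 1: common = {A1, A5, A6}, closure = {A1, A3, A5, A6} → lossless.
Decomposition 2: common = {A1}, closure = {A1} → lossy.
Decomposition 3: common = {A2, A5, A6}, closure = {A1, A2, A3, A5, A6} → lossless.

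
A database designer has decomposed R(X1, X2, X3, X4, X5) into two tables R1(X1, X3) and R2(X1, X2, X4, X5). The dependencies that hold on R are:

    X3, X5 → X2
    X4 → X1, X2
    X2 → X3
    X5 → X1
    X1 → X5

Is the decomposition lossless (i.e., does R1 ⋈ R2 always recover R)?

Common attributes: R1 ∩ R2 = {X1}.
Closure of {X1}: X1 → X5 applies, adding X5. So (X1)⁺ = {X1, X5}.
The closure contains neither all of R1 = {X1, X3} nor all of R2 = {X1, X2, X4, X5}, so the common attributes are not a superkey of either fragment. The join is lossy.

No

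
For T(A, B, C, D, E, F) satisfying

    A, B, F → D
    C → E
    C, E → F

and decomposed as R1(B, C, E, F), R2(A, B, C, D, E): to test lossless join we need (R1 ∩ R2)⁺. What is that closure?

R1 ∩ R2 = {B, C, E}.
C, E → F applies, adding F
Closure: {B, C, E, F}.

B, C, E, F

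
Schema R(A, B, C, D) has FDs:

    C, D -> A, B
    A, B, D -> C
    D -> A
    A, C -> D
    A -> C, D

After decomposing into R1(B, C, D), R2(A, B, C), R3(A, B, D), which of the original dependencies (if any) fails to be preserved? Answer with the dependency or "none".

none

C, D → A, B: restricted closure across fragments reaches A, B.
A, B, D → C: restricted closure across fragments reaches C.
D → A lies within R3.
A, C → D: restricted closure across fragments reaches D.
A → C, D: restricted closure across fragments reaches C, D.
Every dependency is enforceable on the fragments, so the decomposition is dependency-preserving.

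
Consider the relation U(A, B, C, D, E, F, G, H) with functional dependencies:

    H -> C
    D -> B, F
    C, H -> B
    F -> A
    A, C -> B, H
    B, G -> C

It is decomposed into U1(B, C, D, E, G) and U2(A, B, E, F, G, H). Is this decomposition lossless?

Common attributes: U1 ∩ U2 = {B, E, G}.
Closure of {B, E, G}: B, G → C applies, adding C. So (B, E, G)⁺ = {B, C, E, G}.
The closure contains neither all of U1 = {B, C, D, E, G} nor all of U2 = {A, B, E, F, G, H}, so the common attributes are not a superkey of either fragment. The join is lossy.

No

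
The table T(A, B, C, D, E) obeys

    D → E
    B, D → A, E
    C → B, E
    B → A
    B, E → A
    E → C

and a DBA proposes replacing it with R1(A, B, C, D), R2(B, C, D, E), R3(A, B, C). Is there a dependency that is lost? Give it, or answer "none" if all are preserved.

none

D → E lies within R2.
B, D → A, E: restricted closure across fragments reaches A, E.
C → B, E lies within R2.
B → A lies within R1.
B, E → A: restricted closure across fragments reaches A.
E → C lies within R2.
Every dependency is enforceable on the fragments, so the decomposition is dependency-preserving.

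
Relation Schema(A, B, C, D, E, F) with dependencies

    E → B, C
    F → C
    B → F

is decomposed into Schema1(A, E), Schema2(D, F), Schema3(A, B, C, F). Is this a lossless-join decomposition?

Chase test. Columns are A, B, C, D, E, F; row i has aⱼ where attribute j ∈ Schemai, else bᵢⱼ.
Initial tableau (one row per fragment):
  row 1: a1 b12 b13 b14 a5 b16
  row 2: b21 b22 b23 a4 b25 a6
  row 3: a1 a2 a3 b34 b35 a6
Rows 2 and 3 agree on F; apply F→C and equate their C entries.
No row becomes fully distinguished — the join is lossy.

No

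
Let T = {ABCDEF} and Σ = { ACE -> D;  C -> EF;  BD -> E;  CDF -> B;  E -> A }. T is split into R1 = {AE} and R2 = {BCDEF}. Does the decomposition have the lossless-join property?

Common attributes: R1 ∩ R2 = {E}.
Closure of {E}: E → A applies, adding A. So (E)⁺ = {AE}.
This closure contains every attribute of R1, so R1 ∩ R2 → R1. The join is lossless.

Yes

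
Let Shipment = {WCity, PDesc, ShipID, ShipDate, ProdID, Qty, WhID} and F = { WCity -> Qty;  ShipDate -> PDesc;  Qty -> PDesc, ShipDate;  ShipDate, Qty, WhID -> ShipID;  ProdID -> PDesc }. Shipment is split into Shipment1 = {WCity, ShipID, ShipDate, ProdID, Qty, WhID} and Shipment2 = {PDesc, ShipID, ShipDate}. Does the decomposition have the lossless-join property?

Yes

Common attributes: Shipment1 ∩ Shipment2 = {ShipID, ShipDate}.
Closure of {ShipID, ShipDate}: ShipDate → PDesc applies, adding PDesc. So (ShipID, ShipDate)⁺ = {PDesc, ShipID, ShipDate}.
This closure contains every attribute of Shipment2, so Shipment1 ∩ Shipment2 → Shipment2. The join is lossless.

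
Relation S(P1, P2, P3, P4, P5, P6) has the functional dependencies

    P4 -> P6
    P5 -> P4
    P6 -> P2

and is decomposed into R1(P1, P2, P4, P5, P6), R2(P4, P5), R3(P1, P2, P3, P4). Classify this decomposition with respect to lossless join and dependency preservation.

Lossless test (chase): Rows 1 and 2 agree on P4; apply P4→P6 and equate their P6 entries. Rows 1 and 3 agree on P4; apply P4→P6 and equate their P6 entries. Rows 1 and 2 agree on P6; apply P6→P2 and equate their P2 entries. No row becomes fully distinguished — the join is lossy.
Dependency preservation: every FD's attributes lie within a single fragment, so each can be enforced locally — preserved.

lossy but dependency-preserving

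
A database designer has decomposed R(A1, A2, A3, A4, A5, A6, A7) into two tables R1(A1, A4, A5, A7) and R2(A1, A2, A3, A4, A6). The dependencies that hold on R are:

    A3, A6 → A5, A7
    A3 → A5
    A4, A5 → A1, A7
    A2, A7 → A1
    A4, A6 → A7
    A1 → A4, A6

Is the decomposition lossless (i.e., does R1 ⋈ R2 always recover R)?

No

Common attributes: R1 ∩ R2 = {A1, A4}.
Closure of {A1, A4}: A1 → A4, A6 applies, adding A6; A4, A6 → A7 applies, adding A7. So (A1, A4)⁺ = {A1, A4, A6, A7}.
The closure contains neither all of R1 = {A1, A4, A5, A7} nor all of R2 = {A1, A2, A3, A4, A6}, so the common attributes are not a superkey of either fragment. The join is lossy.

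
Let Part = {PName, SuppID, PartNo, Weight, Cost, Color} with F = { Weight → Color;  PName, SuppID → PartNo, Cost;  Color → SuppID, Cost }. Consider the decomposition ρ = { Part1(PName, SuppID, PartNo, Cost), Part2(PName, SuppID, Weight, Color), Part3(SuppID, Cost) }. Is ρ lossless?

Chase test. Columns are PName, SuppID, PartNo, Weight, Cost, Color; row i has aⱼ where attribute j ∈ Parti, else bᵢⱼ.
Initial tableau (one row per fragment):
  row 1: a1 a2 a3 b14 a5 b16
  row 2: a1 a2 b23 a4 b25 a6
  row 3: b31 a2 b33 b34 a5 b36
Rows 1 and 2 agree on PName, SuppID; apply PName, SuppID→PartNo, Cost and equate their PartNo, Cost entries.
Row 2 is now all distinguished symbols — the join is lossless.

Yes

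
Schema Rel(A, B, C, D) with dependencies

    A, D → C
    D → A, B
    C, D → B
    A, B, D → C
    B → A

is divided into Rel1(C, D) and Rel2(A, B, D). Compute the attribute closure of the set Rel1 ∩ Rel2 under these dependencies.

A, B, C, D

Rel1 ∩ Rel2 = {D}.
D → A, B applies, adding A, B
A, B, D → C applies, adding C
Closure: {A, B, C, D}.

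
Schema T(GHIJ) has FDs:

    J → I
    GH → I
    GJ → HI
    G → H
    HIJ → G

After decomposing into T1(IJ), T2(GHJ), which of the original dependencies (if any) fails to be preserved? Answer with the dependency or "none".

Check GH → I: no single fragment contains all of {GHI}, and the restricted closure of {GH} across the fragments never reaches {I}.
J → I is preserved.
GJ → HI is preserved.
G → H is preserved.
HIJ → G is preserved.

GH → I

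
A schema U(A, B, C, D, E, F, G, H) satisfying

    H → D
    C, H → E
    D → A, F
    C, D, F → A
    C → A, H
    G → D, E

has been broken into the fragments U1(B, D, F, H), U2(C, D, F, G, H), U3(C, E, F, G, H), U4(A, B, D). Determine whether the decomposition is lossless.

Chase test. Columns are A, B, C, D, E, F, G, H; row i has aⱼ where attribute j ∈ Ui, else bᵢⱼ.
Initial tableau (one row per fragment):
  row 1: b11 a2 b13 a4 b15 a6 b17 a8
  row 2: b21 b22 a3 a4 b25 a6 a7 a8
  row 3: b31 b32 a3 b34 a5 a6 a7 a8
  row 4: a1 a2 b43 a4 b45 b46 b47 b48
Rows 1 and 3 agree on H; apply H→D and equate their D entries.
Rows 2 and 3 agree on C, H; apply C, H→E and equate their E entries.
Rows 1 and 2 agree on D; apply D→A, F and equate their A, F entries.
Rows 1 and 3 agree on D; apply D→A, F and equate their A, F entries.
Rows 1 and 4 agree on D; apply D→A, F and equate their A, F entries.
No row becomes fully distinguished — the join is lossy.

No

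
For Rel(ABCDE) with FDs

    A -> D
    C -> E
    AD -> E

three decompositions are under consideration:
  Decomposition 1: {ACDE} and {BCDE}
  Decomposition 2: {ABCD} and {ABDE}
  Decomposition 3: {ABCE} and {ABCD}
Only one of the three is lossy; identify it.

Decomposition 1

Decomposition 1: common = {CDE}, closure = {CDE} → lossy.
Decomposition 2: common = {ABD}, closure = {ABDE} → lossless.
Decomposition 3: common = {ABC}, closure = {ABCDE} → lossless.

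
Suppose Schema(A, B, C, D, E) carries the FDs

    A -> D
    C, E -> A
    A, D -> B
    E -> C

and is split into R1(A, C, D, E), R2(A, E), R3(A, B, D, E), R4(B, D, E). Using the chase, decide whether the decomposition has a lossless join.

Chase test. Columns are A, B, C, D, E; row i has aⱼ where attribute j ∈ Ri, else bᵢⱼ.
Initial tableau (one row per fragment):
  row 1: a1 b12 a3 a4 a5
  row 2: a1 b22 b23 b24 a5
  row 3: a1 a2 b33 a4 a5
  row 4: b41 a2 b43 a4 a5
Rows 1 and 2 agree on A; apply A→D and equate their D entries.
Rows 1 and 2 agree on A, D; apply A, D→B and equate their B entries.
Rows 1 and 3 agree on A, D; apply A, D→B and equate their B entries.
Rows 1 and 2 agree on E; apply E→C and equate their C entries.
Rows 1 and 3 agree on E; apply E→C and equate their C entries.
Rows 1 and 4 agree on E; apply E→C and equate their C entries.
Rows 1 and 4 agree on C, E; apply C, E→A and equate their A entries.
Row 1 is now all distinguished symbols — the join is lossless.

Yes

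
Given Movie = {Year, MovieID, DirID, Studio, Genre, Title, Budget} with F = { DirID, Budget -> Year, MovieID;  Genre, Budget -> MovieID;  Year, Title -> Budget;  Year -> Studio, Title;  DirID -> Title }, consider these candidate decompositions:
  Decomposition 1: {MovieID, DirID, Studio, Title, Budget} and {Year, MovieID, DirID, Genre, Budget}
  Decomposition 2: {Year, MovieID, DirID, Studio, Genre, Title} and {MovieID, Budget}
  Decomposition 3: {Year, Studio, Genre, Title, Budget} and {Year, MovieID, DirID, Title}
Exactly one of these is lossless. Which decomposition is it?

Decomposition 1

Decomposition 1: common = {MovieID, DirID, Budget}, closure = {Year, MovieID, DirID, Studio, Title, Budget} → lossless.
Decomposition 2: common = {MovieID}, closure = {MovieID} → lossy.
Decomposition 3: common = {Year, Title}, closure = {Year, Studio, Title, Budget} → lossy.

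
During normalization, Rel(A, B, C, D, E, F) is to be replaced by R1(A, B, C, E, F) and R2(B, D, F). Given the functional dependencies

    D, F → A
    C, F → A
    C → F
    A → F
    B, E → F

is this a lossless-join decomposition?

Common attributes: R1 ∩ R2 = {B, F}.
No dependency enlarges {B, F}, so (B, F)⁺ = {B, F}.
The closure contains neither all of R1 = {A, B, C, E, F} nor all of R2 = {B, D, F}, so the common attributes are not a superkey of either fragment. The join is lossy.

No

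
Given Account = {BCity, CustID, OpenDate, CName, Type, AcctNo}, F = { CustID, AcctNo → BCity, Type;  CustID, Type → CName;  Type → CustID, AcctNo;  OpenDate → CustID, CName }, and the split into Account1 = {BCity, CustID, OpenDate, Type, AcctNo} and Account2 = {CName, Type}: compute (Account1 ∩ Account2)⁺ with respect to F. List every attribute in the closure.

BCity, CustID, CName, Type, AcctNo

Account1 ∩ Account2 = {Type}.
Type → CustID, AcctNo applies, adding CustID, AcctNo
CustID, AcctNo → BCity, Type applies, adding BCity
CustID, Type → CName applies, adding CName
Closure: {BCity, CustID, CName, Type, AcctNo}.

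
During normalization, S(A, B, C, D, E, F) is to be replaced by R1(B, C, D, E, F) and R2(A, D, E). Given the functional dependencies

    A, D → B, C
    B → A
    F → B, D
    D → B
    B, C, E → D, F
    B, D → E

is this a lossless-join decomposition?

Common attributes: R1 ∩ R2 = {D, E}.
Closure of {D, E}: D → B applies, adding B; B → A applies, adding A; A, D → B, C applies, adding C; B, C, E → D, F applies, adding F. So (D, E)⁺ = {A, B, C, D, E, F}.
This closure contains every attribute of R1, so R1 ∩ R2 → R1. The join is lossless.

Yes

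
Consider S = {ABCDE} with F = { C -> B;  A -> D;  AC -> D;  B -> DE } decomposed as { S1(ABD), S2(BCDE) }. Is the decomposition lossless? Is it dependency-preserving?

lossy but dependency-preserving

Lossless test: (BD)⁺ = {BDE}, which is a superkey of neither fragment — lossy.
Dependency preservation: AC → D is not contained in any single fragment, but the restricted closure of its left-hand side across the fragments still reaches the right-hand side; the remaining FDs each lie inside some fragment. All dependencies are preserved.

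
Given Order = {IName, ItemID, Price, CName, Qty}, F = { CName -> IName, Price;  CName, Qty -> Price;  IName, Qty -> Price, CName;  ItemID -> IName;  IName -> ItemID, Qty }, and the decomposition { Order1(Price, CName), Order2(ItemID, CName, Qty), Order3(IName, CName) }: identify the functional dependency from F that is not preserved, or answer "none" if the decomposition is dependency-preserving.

none

CName → IName, Price: restricted closure across fragments reaches IName, Price.
CName, Qty → Price: restricted closure across fragments reaches Price.
IName, Qty → Price, CName: restricted closure across fragments reaches Price, CName.
ItemID → IName: restricted closure across fragments reaches IName.
IName → ItemID, Qty: restricted closure across fragments reaches ItemID, Qty.
Every dependency is enforceable on the fragments, so the decomposition is dependency-preserving.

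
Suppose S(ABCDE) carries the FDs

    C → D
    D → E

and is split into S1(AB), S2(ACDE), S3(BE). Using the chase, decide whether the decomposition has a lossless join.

Chase test. Columns are ABCDE; row i has aⱼ where attribute j ∈ Si, else bᵢⱼ.
Initial tableau (one row per fragment):
  row 1: a1 a2 b13 b14 b15
  row 2: a1 b22 a3 a4 a5
  row 3: b31 a2 b33 b34 a5
No row becomes fully distinguished — the join is lossy.

No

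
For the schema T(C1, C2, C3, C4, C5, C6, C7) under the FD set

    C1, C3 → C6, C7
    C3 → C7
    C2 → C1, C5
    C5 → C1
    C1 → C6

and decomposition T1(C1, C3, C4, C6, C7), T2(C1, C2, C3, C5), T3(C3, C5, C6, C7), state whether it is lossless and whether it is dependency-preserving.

Lossless test (chase): Rows 1 and 2 agree on C1, C3; apply C1, C3→C6, C7 and equate their C6, C7 entries. Rows 2 and 3 agree on C5; apply C5→C1 and equate their C1 entries. No row becomes fully distinguished — the join is lossy.
Dependency preservation: every FD's attributes lie within a single fragment, so each can be enforced locally — preserved.

lossy but dependency-preserving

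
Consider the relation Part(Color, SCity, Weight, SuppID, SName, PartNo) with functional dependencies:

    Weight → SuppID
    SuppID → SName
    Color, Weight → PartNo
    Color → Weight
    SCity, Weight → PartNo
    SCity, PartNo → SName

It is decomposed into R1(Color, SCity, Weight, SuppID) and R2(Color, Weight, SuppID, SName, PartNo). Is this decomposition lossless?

Common attributes: R1 ∩ R2 = {Color, Weight, SuppID}.
Closure of {Color, Weight, SuppID}: SuppID → SName applies, adding SName; Color, Weight → PartNo applies, adding PartNo. So (Color, Weight, SuppID)⁺ = {Color, Weight, SuppID, SName, PartNo}.
This closure contains every attribute of R2, so R1 ∩ R2 → R2. The join is lossless.

Yes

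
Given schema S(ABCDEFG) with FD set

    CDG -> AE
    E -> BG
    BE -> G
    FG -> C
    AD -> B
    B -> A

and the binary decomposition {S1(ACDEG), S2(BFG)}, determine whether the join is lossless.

No

Common attributes: S1 ∩ S2 = {G}.
No dependency enlarges {G}, so (G)⁺ = {G}.
The closure contains neither all of S1 = {ACDEG} nor all of S2 = {BFG}, so the common attributes are not a superkey of either fragment. The join is lossy.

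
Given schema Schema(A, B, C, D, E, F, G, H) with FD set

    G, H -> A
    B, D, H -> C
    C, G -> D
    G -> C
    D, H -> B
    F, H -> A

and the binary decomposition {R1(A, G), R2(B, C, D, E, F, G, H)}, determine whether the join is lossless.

Common attributes: R1 ∩ R2 = {G}.
Closure of {G}: G → C applies, adding C; C, G → D applies, adding D. So (G)⁺ = {C, D, G}.
The closure contains neither all of R1 = {A, G} nor all of R2 = {B, C, D, E, F, G, H}, so the common attributes are not a superkey of either fragment. The join is lossy.

No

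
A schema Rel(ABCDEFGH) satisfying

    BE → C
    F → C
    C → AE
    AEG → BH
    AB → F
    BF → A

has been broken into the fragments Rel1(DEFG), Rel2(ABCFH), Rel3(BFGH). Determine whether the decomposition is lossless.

Chase test. Columns are ABCDEFGH; row i has aⱼ where attribute j ∈ Reli, else bᵢⱼ.
Initial tableau (one row per fragment):
  row 1: b11 b12 b13 a4 a5 a6 a7 b18
  row 2: a1 a2 a3 b24 b25 a6 b27 a8
  row 3: b31 a2 b33 b34 b35 a6 a7 a8
Rows 1 and 2 agree on F; apply F→C and equate their C entries.
Rows 1 and 3 agree on F; apply F→C and equate their C entries.
Rows 1 and 2 agree on C; apply C→AE and equate their AE entries.
Rows 1 and 3 agree on C; apply C→AE and equate their AE entries.
Rows 1 and 3 agree on AEG; apply AEG→BH and equate their BH entries.
Row 1 is now all distinguished symbols — the join is lossless.

Yes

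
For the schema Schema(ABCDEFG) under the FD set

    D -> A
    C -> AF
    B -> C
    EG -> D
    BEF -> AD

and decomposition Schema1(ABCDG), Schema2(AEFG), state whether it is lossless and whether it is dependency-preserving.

lossy and not dependency-preserving

Lossless test: (AG)⁺ = {AG}, which is a superkey of neither fragment — lossy.
Dependency preservation: the restricted closure of {C} across the fragments never reaches {AF}, so C → AF cannot be enforced without a join — not preserved.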